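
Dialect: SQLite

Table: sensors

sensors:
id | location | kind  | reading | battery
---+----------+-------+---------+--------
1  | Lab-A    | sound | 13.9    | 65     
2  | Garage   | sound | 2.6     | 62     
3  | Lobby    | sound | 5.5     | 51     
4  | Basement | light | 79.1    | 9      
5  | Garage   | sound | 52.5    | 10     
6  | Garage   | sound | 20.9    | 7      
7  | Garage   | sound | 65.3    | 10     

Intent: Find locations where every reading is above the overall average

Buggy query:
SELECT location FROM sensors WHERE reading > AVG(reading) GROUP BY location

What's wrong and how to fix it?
Bug: WHERE evaluates per row before aggregation, so AVG() is unavailable

Fix: Compute the overall average in a scalar subquery and compare each group's MIN against it in HAVING

Corrected query:
SELECT location FROM sensors GROUP BY location HAVING MIN(reading) > (SELECT AVG(reading) FROM sensors)

Result:
location
--------
Basement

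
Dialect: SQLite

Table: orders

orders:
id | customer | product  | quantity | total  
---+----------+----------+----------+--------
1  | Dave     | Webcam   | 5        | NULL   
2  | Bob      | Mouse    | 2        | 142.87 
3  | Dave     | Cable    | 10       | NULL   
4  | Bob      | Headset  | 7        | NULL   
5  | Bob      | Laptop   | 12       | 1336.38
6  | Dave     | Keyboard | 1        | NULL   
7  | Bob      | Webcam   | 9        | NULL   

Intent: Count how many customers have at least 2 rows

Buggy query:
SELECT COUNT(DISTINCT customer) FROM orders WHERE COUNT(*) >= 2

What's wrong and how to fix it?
Bug: COUNT(*) cannot appear in WHERE; the per-group count doesn't exist yet

Fix: Group first with HAVING COUNT(*) >= 2, then COUNT the resulting groups

Corrected query:
SELECT COUNT(*) FROM (SELECT customer FROM orders GROUP BY customer HAVING COUNT(*) >= 2)

Result:
COUNT(*)
--------
2       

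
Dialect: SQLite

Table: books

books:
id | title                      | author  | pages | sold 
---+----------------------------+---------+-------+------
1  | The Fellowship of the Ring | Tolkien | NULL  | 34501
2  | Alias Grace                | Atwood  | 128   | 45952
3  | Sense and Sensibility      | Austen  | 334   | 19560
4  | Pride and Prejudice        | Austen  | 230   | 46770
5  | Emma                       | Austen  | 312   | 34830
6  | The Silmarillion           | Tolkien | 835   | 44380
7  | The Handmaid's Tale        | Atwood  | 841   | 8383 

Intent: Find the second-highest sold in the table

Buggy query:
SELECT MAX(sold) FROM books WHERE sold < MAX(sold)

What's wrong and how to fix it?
Bug: The inner MAX is an aggregate inside WHERE, which is not allowed

Fix: Put the inner MAX in a scalar subquery

Corrected query:
SELECT MAX(sold) FROM books WHERE sold < (SELECT MAX(sold) FROM books)

Result:
MAX(sold)
---------
45952    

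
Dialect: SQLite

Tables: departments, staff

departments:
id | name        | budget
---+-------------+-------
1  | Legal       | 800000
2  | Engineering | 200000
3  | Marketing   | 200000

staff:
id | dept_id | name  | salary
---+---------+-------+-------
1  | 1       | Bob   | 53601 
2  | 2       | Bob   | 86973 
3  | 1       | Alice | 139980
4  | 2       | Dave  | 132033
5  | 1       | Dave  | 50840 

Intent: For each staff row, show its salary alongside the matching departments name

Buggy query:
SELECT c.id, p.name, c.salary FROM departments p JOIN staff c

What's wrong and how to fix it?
Bug: JOIN with no ON clause produces a cartesian product; every staff row pairs with every departments row

Fix: Add ON c.dept_id = p.id to the JOIN

Corrected query:
SELECT c.id, p.name, c.salary FROM departments p JOIN staff c ON c.dept_id = p.id

Result:
id | name        | salary
---+-------------+-------
1  | Legal       | 53601 
2  | Engineering | 86973 
3  | Legal       | 139980
4  | Engineering | 132033
5  | Legal       | 50840 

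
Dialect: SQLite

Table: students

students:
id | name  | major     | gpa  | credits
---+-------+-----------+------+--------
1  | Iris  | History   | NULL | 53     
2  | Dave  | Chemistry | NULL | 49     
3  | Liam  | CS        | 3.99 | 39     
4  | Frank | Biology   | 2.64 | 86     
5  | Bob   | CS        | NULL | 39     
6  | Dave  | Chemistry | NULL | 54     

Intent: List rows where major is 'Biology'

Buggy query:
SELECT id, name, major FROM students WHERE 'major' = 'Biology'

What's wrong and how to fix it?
Bug: 'major' in single quotes is a string literal, not the column; the comparison is literal-vs-literal and never true

Fix: Reference the column as major without single quotes

Corrected query:
SELECT id, name, major FROM students WHERE major = 'Biology'

Result:
id | name  | major  
---+-------+--------
4  | Frank | Biology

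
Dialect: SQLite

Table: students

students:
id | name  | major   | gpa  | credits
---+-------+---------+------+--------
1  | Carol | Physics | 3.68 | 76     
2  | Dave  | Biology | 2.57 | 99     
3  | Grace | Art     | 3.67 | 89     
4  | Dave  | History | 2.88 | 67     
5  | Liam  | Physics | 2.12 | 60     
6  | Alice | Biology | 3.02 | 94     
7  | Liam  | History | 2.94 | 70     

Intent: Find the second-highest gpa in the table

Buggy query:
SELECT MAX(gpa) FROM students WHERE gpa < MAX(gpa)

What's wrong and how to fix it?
Bug: The inner MAX is an aggregate inside WHERE, which is not allowed

Fix: Compute the overall MAX in a subquery, then take MAX of rows below it

Corrected query:
SELECT MAX(gpa) FROM students WHERE gpa < (SELECT MAX(gpa) FROM students)

Result:
MAX(gpa)
--------
3.67    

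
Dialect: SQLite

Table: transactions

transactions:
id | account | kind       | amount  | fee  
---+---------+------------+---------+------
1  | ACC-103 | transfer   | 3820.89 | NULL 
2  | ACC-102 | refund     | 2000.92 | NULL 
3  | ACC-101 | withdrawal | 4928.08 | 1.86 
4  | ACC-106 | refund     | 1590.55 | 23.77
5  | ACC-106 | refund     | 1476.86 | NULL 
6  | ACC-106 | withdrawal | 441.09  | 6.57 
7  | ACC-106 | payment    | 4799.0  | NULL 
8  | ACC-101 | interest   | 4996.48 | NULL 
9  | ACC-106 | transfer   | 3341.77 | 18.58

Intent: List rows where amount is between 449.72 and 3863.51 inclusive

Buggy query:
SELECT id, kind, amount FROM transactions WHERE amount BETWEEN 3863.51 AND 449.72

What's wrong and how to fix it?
Bug: BETWEEN expects the lower bound first; with 3863.51 AND 449.72 the range is empty

Fix: Swap the bounds so the smaller value comes first

Corrected query:
SELECT id, kind, amount FROM transactions WHERE amount BETWEEN 449.72 AND 3863.51

Result:
id | kind     | amount 
---+----------+--------
1  | transfer | 3820.89
2  | refund   | 2000.92
4  | refund   | 1590.55
5  | refund   | 1476.86
9  | transfer | 3341.77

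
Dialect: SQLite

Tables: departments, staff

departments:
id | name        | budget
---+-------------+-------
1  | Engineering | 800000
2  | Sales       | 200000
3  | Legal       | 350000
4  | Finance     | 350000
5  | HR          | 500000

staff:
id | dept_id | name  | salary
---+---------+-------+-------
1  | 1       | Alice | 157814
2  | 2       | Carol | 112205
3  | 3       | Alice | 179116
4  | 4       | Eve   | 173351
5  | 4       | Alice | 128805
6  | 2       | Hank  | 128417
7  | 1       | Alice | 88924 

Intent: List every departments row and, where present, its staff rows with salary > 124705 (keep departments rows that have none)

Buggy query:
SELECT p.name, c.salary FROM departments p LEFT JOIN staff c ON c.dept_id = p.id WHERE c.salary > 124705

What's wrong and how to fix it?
Bug: Filtering c.salary in WHERE discards the NULL rows produced by LEFT JOIN, turning it into an inner join

Fix: Move the right-table condition into the ON clause so unmatched parents are kept

Corrected query:
SELECT p.name, c.salary FROM departments p LEFT JOIN staff c ON c.dept_id = p.id AND c.salary > 124705

Result:
name        | salary
------------+-------
Engineering | 157814
Sales       | 128417
Legal       | 179116
Finance     | 128805
Finance     | 173351
HR          | NULL  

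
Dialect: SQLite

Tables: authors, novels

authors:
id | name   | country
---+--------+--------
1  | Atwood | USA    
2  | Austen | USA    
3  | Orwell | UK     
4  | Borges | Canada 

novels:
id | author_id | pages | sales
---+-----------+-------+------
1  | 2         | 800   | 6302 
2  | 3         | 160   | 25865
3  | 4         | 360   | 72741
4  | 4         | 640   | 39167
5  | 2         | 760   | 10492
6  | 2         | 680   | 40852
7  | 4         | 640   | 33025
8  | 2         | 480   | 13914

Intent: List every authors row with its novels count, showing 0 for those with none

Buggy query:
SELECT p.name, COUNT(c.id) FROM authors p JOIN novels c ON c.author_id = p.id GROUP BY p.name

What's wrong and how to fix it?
Bug: An inner join excludes parents with zero children

Fix: Use LEFT JOIN so parents without children still appear (COUNT(c.id) gives 0)

Corrected query:
SELECT p.name, COUNT(c.id) FROM authors p LEFT JOIN novels c ON c.author_id = p.id GROUP BY p.name

Result:
name   | COUNT(c.id)
-------+------------
Atwood | 0          
Austen | 4          
Borges | 3          
Orwell | 1          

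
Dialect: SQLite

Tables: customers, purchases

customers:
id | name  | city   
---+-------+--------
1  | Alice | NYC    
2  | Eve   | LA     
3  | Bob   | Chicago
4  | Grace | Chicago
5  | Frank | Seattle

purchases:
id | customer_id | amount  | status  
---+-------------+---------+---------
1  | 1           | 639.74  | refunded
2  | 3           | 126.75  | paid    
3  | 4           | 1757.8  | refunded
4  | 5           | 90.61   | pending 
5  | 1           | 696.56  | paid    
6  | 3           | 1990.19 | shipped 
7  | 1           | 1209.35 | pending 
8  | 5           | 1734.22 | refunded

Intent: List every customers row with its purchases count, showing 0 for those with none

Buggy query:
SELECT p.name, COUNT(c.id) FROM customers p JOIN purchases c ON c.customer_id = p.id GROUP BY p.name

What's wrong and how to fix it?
Bug: An inner join excludes parents with zero children

Fix: Use LEFT JOIN so parents without children still appear (COUNT(c.id) gives 0)

Corrected query:
SELECT p.name, COUNT(c.id) FROM customers p LEFT JOIN purchases c ON c.customer_id = p.id GROUP BY p.name

Result:
name  | COUNT(c.id)
------+------------
Alice | 3          
Bob   | 2          
Eve   | 0          
Frank | 2          
Grace | 1          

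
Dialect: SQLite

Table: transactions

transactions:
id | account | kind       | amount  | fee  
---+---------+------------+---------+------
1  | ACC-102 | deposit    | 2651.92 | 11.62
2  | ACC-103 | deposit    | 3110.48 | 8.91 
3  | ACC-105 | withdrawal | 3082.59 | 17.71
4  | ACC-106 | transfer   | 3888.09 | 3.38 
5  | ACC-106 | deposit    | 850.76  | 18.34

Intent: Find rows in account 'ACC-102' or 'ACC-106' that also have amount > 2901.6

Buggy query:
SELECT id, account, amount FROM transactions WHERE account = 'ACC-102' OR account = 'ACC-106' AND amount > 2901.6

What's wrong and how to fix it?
Bug: Without parentheses, AND is evaluated before OR, so the amount filter only applies to the 'ACC-106' branch

Fix: Add parentheses around the OR so the AND applies to both alternatives

Corrected query:
SELECT id, account, amount FROM transactions WHERE (account = 'ACC-102' OR account = 'ACC-106') AND amount > 2901.6

Result:
id | account | amount 
---+---------+--------
4  | ACC-106 | 3888.09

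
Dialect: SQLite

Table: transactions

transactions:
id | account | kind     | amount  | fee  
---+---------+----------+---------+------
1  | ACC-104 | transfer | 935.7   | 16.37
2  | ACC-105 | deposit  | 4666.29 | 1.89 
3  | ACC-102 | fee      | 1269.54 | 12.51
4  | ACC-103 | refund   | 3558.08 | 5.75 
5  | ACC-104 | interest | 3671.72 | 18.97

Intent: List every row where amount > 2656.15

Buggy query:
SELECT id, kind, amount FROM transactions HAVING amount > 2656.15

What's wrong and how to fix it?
Bug: HAVING filters the output of aggregation, but this query has no GROUP BY and no aggregate functions, so SQLite rejects it (HAVING clause on a non-aggregate query); the condition here is per row

Fix: Replace HAVING with WHERE since the condition applies to individual rows

Corrected query:
SELECT id, kind, amount FROM transactions WHERE amount > 2656.15

Result:
id | kind     | amount 
---+----------+--------
2  | deposit  | 4666.29
4  | refund   | 3558.08
5  | interest | 3671.72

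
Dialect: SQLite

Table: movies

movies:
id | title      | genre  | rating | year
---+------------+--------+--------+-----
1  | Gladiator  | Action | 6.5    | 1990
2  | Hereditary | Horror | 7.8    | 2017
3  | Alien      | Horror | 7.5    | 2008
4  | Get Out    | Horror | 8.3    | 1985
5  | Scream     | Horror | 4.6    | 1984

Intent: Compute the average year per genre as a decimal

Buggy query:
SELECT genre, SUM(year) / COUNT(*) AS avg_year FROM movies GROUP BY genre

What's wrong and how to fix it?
Bug: Both operands are integers, so '/' performs integer division and truncates

Fix: Multiply by 1.0 (or CAST to REAL) to force floating-point division

Corrected query:
SELECT genre, SUM(year) * 1.0 / COUNT(*) AS avg_year FROM movies GROUP BY genre

Result:
genre  | avg_year
-------+---------
Action | 1990    
Horror | 1998.5  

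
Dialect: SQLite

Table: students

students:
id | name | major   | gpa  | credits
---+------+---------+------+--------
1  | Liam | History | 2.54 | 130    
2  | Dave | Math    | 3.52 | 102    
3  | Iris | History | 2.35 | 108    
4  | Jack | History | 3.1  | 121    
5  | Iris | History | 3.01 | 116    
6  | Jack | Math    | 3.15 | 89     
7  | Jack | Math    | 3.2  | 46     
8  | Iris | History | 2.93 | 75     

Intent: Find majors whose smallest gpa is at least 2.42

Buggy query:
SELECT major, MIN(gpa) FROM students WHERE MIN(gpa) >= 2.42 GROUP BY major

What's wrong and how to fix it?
Bug: Aggregates like MIN are computed per group after WHERE runs

Fix: Replace WHERE with HAVING after the GROUP BY

Corrected query:
SELECT major, MIN(gpa) FROM students GROUP BY major HAVING MIN(gpa) >= 2.42

Result:
major | MIN(gpa)
------+---------
Math  | 3.15    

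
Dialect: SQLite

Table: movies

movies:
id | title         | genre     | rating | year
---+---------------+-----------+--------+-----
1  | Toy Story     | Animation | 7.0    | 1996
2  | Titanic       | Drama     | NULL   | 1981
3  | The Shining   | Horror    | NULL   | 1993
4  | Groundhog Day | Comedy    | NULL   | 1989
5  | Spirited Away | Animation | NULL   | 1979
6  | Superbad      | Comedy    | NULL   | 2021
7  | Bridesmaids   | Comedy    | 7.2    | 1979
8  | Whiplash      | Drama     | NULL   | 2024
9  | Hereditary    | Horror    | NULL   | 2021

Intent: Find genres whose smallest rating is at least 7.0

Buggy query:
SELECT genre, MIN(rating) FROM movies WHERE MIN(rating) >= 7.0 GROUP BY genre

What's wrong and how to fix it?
Bug: MIN() in WHERE is a misuse of aggregate

Fix: Use HAVING for the per-group MIN condition

Corrected query:
SELECT genre, MIN(rating) FROM movies GROUP BY genre HAVING MIN(rating) >= 7.0

Result:
genre     | MIN(rating)
----------+------------
Animation | 7          
Comedy    | 7.2        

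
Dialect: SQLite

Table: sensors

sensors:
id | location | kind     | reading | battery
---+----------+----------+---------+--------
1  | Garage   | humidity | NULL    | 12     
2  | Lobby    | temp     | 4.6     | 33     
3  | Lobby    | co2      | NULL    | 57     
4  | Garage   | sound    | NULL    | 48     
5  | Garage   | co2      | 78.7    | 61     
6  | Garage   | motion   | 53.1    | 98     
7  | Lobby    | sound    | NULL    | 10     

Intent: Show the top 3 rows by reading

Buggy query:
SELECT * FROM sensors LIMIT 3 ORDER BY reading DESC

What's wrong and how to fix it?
Bug: ORDER BY cannot follow LIMIT; LIMIT is the final clause

Fix: Sort with ORDER BY, then apply LIMIT

Corrected query:
SELECT * FROM sensors ORDER BY reading DESC LIMIT 3

Result:
id | location | kind   | reading | battery
---+----------+--------+---------+--------
5  | Garage   | co2    | 78.7    | 61     
6  | Garage   | motion | 53.1    | 98     
2  | Lobby    | temp   | 4.6     | 33     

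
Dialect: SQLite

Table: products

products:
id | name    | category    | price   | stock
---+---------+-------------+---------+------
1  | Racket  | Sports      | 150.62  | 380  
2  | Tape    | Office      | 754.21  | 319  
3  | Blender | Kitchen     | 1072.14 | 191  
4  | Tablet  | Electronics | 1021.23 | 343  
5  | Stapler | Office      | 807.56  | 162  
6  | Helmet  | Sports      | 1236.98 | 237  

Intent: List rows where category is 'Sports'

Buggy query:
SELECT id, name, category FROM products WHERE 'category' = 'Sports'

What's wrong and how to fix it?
Bug: 'category' in single quotes is a string literal, not the column; the comparison is literal-vs-literal and never true

Fix: Reference the column as category without single quotes

Corrected query:
SELECT id, name, category FROM products WHERE category = 'Sports'

Result:
id | name   | category
---+--------+---------
1  | Racket | Sports  
6  | Helmet | Sports  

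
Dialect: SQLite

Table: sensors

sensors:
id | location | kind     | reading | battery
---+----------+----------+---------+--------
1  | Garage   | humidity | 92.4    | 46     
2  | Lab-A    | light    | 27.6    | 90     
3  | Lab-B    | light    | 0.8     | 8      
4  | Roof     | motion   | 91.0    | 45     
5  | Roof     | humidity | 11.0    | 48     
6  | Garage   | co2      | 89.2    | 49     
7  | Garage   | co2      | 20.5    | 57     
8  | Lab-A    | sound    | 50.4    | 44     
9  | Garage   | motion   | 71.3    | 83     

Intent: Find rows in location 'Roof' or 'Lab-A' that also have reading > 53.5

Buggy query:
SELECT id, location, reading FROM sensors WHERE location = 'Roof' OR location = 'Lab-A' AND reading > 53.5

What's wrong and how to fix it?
Bug: AND binds tighter than OR, so this parses as location = 'Roof' OR (location = 'Lab-A' AND reading > 53.5)

Fix: Group the OR with parentheses (or use IN), then AND the threshold

Corrected query:
SELECT id, location, reading FROM sensors WHERE (location = 'Roof' OR location = 'Lab-A') AND reading > 53.5

Result:
id | location | reading
---+----------+--------
4  | Roof     | 91     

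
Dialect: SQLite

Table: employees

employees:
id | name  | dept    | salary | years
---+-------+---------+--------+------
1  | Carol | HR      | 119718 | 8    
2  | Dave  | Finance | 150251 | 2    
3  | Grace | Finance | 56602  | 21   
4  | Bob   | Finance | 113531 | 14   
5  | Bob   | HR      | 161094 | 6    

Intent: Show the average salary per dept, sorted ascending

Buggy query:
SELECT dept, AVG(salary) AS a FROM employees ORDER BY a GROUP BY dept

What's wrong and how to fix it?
Bug: GROUP BY must precede ORDER BY

Fix: Move ORDER BY to the end, after GROUP BY

Corrected query:
SELECT dept, AVG(salary) AS a FROM employees GROUP BY dept ORDER BY a

Result:
dept    | a            
--------+--------------
Finance | 106794.666667
HR      | 140406       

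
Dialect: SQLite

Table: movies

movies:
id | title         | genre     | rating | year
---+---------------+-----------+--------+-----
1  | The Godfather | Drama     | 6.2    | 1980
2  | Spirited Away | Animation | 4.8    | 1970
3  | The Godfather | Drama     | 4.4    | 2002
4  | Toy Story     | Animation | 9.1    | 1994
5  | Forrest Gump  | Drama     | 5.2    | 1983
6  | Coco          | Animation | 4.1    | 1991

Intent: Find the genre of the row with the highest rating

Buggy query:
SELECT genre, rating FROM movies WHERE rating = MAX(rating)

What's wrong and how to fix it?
Bug: MAX(rating) is an aggregate and cannot be used directly in WHERE

Fix: Wrap MAX in a scalar subquery so WHERE compares against a single value

Corrected query:
SELECT genre, rating FROM movies WHERE rating = (SELECT MAX(rating) FROM movies)

Result:
genre     | rating
----------+-------
Animation | 9.1   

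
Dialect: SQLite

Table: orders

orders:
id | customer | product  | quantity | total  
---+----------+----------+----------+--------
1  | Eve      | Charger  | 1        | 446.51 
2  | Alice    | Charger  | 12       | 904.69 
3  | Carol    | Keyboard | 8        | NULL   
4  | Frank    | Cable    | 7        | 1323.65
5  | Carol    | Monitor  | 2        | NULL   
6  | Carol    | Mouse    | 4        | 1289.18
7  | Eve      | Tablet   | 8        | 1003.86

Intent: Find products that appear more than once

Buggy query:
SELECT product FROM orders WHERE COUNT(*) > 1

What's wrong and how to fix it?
Bug: WHERE can't reference COUNT(*); aggregates are computed after WHERE

Fix: GROUP BY product, then filter groups with HAVING COUNT(*) > 1

Corrected query:
SELECT product FROM orders GROUP BY product HAVING COUNT(*) > 1

Result:
product
-------
Charger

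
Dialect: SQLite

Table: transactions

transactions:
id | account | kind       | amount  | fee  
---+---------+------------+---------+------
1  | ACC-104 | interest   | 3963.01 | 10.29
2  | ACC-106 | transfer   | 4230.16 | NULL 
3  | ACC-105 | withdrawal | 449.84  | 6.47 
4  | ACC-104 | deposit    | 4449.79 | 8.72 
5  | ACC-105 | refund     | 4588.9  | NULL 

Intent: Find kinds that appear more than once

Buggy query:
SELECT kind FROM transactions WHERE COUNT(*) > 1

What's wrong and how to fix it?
Bug: COUNT(*) is an aggregate and cannot be used in WHERE

Fix: Group first, then use HAVING for the count condition

Corrected query:
SELECT kind FROM transactions GROUP BY kind HAVING COUNT(*) > 1

Result:
(no rows)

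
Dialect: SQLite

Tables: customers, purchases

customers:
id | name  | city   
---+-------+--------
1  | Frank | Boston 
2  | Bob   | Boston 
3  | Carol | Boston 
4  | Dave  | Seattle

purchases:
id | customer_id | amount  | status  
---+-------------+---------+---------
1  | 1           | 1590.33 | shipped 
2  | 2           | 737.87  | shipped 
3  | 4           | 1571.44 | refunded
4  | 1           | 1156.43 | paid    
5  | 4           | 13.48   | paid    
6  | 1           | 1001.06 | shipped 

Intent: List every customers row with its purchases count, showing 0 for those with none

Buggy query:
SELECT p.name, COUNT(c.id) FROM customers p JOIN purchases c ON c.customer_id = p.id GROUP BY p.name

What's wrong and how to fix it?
Bug: An inner join excludes parents with zero children

Fix: Use LEFT JOIN so parents without children still appear (COUNT(c.id) gives 0)

Corrected query:
SELECT p.name, COUNT(c.id) FROM customers p LEFT JOIN purchases c ON c.customer_id = p.id GROUP BY p.name

Result:
name  | COUNT(c.id)
------+------------
Bob   | 1          
Carol | 0          
Dave  | 2          
Frank | 3          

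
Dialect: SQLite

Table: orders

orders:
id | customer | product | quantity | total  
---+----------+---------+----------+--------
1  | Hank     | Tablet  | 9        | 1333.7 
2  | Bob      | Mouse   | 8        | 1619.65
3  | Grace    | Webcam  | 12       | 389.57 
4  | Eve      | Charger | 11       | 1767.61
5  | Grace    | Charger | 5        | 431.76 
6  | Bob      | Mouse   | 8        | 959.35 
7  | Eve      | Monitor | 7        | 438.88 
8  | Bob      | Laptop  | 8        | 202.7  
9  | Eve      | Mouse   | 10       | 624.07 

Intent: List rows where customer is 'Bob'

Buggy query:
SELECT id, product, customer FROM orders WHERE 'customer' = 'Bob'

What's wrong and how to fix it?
Bug: 'customer' in single quotes is a string literal, not the column; the comparison is literal-vs-literal and never true

Fix: Remove the quotes around the column name (or use double quotes for an identifier)

Corrected query:
SELECT id, product, customer FROM orders WHERE customer = 'Bob'

Result:
id | product | customer
---+---------+---------
2  | Mouse   | Bob     
6  | Mouse   | Bob     
8  | Laptop  | Bob     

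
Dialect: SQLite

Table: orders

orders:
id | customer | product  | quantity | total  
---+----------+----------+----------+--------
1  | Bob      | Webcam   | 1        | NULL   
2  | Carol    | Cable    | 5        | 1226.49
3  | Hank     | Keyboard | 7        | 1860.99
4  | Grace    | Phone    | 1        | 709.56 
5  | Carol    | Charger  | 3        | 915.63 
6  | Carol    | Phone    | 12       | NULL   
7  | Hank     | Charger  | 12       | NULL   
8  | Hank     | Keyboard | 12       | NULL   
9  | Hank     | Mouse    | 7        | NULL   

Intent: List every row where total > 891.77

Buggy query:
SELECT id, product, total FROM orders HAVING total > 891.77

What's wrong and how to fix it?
Bug: This is a non-aggregate query (no GROUP BY, no aggregates), so in SQLite the HAVING clause is invalid here; a row-level condition belongs in WHERE

Fix: Replace HAVING with WHERE since the condition applies to individual rows

Corrected query:
SELECT id, product, total FROM orders WHERE total > 891.77

Result:
id | product  | total  
---+----------+--------
2  | Cable    | 1226.49
3  | Keyboard | 1860.99
5  | Charger  | 915.63 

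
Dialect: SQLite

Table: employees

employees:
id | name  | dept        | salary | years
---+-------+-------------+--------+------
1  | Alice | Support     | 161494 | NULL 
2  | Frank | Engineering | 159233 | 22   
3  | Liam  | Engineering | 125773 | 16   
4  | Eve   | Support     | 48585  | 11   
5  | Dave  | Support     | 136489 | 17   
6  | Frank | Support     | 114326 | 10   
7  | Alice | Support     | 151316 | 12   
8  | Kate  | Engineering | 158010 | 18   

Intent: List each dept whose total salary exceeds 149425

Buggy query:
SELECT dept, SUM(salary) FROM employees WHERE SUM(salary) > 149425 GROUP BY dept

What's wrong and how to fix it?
Bug: Aggregate functions cannot appear in a WHERE clause

Fix: Move the aggregate condition to a HAVING clause

Corrected query:
SELECT dept, SUM(salary) FROM employees GROUP BY dept HAVING SUM(salary) > 149425

Result:
dept        | SUM(salary)
------------+------------
Engineering | 443016     
Support     | 612210     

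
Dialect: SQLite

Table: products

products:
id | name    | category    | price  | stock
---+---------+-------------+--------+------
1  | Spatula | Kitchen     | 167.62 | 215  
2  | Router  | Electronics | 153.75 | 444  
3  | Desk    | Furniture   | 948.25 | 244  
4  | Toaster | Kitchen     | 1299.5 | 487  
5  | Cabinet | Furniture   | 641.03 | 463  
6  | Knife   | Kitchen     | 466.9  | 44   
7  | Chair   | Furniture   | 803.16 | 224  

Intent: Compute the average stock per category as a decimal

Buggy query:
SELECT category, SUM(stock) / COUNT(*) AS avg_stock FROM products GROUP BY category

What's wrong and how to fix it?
Bug: SUM(stock) and COUNT(*) are both integers; the division truncates the fractional part

Fix: Cast one side to REAL so the division keeps the fractional part

Corrected query:
SELECT category, SUM(stock) * 1.0 / COUNT(*) AS avg_stock FROM products GROUP BY category

Result:
category    | avg_stock 
------------+-----------
Electronics | 444       
Furniture   | 310.333333
Kitchen     | 248.666667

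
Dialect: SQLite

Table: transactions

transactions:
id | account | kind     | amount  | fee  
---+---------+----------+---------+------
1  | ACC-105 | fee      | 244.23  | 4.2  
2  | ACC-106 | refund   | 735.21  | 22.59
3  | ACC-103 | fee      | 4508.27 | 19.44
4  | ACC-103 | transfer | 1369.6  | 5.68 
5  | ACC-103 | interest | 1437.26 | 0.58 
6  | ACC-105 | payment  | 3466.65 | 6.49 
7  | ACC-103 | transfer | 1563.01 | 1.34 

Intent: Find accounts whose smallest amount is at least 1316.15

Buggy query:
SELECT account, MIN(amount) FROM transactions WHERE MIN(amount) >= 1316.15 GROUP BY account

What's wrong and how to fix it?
Bug: MIN() in WHERE is a misuse of aggregate

Fix: Use HAVING for the per-group MIN condition

Corrected query:
SELECT account, MIN(amount) FROM transactions GROUP BY account HAVING MIN(amount) >= 1316.15

Result:
account | MIN(amount)
--------+------------
ACC-103 | 1369.6     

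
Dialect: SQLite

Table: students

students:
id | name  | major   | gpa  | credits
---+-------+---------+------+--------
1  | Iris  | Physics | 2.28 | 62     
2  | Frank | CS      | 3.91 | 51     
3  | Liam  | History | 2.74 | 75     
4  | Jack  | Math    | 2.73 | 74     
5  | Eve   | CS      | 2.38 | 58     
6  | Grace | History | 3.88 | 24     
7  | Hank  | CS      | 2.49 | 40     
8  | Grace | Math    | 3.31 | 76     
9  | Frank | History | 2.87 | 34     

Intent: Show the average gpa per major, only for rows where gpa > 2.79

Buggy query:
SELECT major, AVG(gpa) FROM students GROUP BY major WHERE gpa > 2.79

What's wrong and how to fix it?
Bug: WHERE cannot follow GROUP BY

Fix: Place WHERE between FROM and GROUP BY

Corrected query:
SELECT major, AVG(gpa) FROM students WHERE gpa > 2.79 GROUP BY major

Result:
major   | AVG(gpa)
--------+---------
CS      | 3.91    
History | 3.375   
Math    | 3.31    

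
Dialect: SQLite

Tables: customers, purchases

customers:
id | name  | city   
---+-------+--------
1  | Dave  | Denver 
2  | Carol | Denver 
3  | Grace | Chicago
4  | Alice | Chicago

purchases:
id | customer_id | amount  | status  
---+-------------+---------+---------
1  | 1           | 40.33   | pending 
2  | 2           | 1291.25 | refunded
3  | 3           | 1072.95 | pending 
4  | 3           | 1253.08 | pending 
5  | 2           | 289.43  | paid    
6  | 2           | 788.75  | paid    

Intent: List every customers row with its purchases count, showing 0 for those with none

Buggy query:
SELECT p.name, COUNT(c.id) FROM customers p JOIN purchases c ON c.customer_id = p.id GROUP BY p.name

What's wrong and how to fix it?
Bug: An inner join excludes parents with zero children

Fix: Switch to LEFT JOIN to retain unmatched parent rows

Corrected query:
SELECT p.name, COUNT(c.id) FROM customers p LEFT JOIN purchases c ON c.customer_id = p.id GROUP BY p.name

Result:
name  | COUNT(c.id)
------+------------
Alice | 0          
Carol | 3          
Dave  | 1          
Grace | 2          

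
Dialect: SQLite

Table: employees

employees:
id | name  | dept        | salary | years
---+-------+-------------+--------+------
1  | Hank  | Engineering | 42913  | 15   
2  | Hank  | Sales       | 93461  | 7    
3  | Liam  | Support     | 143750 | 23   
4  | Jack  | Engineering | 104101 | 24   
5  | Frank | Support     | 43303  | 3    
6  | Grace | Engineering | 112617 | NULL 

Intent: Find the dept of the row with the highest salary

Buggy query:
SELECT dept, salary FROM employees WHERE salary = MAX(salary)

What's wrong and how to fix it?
Bug: MAX(salary) is an aggregate and cannot be used directly in WHERE

Fix: Use a subquery: WHERE salary = (SELECT MAX(salary) FROM employees)

Corrected query:
SELECT dept, salary FROM employees WHERE salary = (SELECT MAX(salary) FROM employees)

Result:
dept    | salary
--------+-------
Support | 143750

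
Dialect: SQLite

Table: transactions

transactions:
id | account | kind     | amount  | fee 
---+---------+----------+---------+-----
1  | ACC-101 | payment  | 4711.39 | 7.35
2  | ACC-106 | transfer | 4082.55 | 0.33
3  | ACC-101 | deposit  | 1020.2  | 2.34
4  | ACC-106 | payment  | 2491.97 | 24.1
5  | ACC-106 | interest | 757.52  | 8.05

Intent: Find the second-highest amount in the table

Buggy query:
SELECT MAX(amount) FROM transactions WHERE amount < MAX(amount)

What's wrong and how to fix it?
Bug: MAX(amount) on the right of the comparison is an aggregate-in-WHERE error

Fix: Compute the overall MAX in a subquery, then take MAX of rows below it

Corrected query:
SELECT MAX(amount) FROM transactions WHERE amount < (SELECT MAX(amount) FROM transactions)

Result:
MAX(amount)
-----------
4082.55    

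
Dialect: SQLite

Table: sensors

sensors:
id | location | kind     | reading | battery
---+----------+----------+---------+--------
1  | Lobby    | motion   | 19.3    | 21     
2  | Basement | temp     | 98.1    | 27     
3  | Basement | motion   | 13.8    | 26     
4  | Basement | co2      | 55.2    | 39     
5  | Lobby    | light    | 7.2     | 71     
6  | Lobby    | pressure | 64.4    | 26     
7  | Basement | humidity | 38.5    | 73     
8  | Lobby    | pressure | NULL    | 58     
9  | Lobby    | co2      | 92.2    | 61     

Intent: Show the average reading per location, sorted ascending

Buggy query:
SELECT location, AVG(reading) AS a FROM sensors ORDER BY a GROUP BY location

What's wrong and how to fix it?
Bug: GROUP BY must precede ORDER BY

Fix: Move ORDER BY to the end, after GROUP BY

Corrected query:
SELECT location, AVG(reading) AS a FROM sensors GROUP BY location ORDER BY a

Result:
location | a     
---------+-------
Lobby    | 45.775
Basement | 51.4  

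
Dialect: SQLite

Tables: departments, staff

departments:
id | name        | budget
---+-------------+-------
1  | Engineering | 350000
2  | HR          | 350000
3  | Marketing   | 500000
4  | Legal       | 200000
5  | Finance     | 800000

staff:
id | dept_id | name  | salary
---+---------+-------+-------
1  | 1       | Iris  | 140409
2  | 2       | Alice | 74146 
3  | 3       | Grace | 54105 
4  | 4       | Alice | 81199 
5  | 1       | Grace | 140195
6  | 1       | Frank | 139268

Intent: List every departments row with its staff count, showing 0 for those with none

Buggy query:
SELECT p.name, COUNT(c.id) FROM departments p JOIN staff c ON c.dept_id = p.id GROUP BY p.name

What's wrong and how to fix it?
Bug: An inner join excludes parents with zero children

Fix: Use LEFT JOIN so parents without children still appear (COUNT(c.id) gives 0)

Corrected query:
SELECT p.name, COUNT(c.id) FROM departments p LEFT JOIN staff c ON c.dept_id = p.id GROUP BY p.name

Result:
name        | COUNT(c.id)
------------+------------
Engineering | 3          
Finance     | 0          
HR          | 1          
Legal       | 1          
Marketing   | 1          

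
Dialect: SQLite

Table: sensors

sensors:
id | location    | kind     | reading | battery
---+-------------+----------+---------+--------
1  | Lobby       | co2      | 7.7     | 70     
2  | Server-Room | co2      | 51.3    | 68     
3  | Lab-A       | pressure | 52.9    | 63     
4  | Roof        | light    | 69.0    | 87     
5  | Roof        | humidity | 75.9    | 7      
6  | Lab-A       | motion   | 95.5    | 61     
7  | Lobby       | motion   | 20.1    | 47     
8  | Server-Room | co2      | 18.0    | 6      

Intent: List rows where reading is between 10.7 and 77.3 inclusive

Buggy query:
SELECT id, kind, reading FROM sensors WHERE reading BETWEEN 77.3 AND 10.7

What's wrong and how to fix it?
Bug: BETWEEN expects the lower bound first; with 77.3 AND 10.7 the range is empty

Fix: Write BETWEEN 10.7 AND 77.3

Corrected query:
SELECT id, kind, reading FROM sensors WHERE reading BETWEEN 10.7 AND 77.3

Result:
id | kind     | reading
---+----------+--------
2  | co2      | 51.3   
3  | pressure | 52.9   
4  | light    | 69     
5  | humidity | 75.9   
7  | motion   | 20.1   
8  | co2      | 18     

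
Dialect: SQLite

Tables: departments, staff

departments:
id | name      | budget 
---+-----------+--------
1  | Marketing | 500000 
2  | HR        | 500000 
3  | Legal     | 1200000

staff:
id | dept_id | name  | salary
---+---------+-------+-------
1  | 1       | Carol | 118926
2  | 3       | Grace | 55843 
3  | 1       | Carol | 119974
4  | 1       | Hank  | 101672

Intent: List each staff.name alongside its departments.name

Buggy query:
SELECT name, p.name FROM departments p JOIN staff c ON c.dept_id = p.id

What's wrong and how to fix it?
Bug: 'name' exists in both joined tables, so the database can't tell which one is meant

Fix: Prefix ambiguous columns with the table alias

Corrected query:
SELECT c.name, p.name FROM departments p JOIN staff c ON c.dept_id = p.id

Result:
name  | name     
------+----------
Carol | Marketing
Grace | Legal    
Carol | Marketing
Hank  | Marketing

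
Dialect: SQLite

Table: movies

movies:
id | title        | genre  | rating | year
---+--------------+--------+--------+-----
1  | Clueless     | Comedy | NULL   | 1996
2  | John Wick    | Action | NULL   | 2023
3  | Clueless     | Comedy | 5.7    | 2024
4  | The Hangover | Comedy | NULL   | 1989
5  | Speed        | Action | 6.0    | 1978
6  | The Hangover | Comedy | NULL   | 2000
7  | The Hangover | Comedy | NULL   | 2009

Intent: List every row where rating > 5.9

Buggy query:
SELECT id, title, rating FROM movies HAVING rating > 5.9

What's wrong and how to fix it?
Bug: HAVING filters the output of aggregation, but this query has no GROUP BY and no aggregate functions, so SQLite rejects it (HAVING clause on a non-aggregate query); the condition here is per row

Fix: Use WHERE for row-level filtering

Corrected query:
SELECT id, title, rating FROM movies WHERE rating > 5.9

Result:
id | title | rating
---+-------+-------
5  | Speed | 6     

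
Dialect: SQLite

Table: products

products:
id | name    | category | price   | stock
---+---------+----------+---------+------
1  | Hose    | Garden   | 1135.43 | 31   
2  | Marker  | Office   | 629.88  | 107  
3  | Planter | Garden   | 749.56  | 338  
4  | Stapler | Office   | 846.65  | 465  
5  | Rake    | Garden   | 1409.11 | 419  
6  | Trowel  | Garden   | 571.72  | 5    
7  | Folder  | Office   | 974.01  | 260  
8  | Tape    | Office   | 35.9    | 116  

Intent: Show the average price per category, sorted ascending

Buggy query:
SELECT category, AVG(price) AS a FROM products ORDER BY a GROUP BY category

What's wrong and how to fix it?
Bug: GROUP BY must precede ORDER BY

Fix: Move ORDER BY to the end, after GROUP BY

Corrected query:
SELECT category, AVG(price) AS a FROM products GROUP BY category ORDER BY a

Result:
category | a      
---------+--------
Office   | 621.61 
Garden   | 966.455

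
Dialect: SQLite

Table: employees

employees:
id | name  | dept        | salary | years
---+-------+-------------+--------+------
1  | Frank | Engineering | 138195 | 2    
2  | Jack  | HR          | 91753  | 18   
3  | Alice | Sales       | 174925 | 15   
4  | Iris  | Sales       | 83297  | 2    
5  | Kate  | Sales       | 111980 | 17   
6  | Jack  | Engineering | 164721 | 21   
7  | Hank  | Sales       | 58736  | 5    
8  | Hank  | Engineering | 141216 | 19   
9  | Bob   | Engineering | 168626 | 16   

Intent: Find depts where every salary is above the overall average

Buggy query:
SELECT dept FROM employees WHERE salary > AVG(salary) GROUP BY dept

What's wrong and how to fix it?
Bug: AVG() is an aggregate; it can't sit directly in WHERE

Fix: Compute the overall average in a scalar subquery and compare each group's MIN against it in HAVING

Corrected query:
SELECT dept FROM employees GROUP BY dept HAVING MIN(salary) > (SELECT AVG(salary) FROM employees)

Result:
dept       
-----------
Engineering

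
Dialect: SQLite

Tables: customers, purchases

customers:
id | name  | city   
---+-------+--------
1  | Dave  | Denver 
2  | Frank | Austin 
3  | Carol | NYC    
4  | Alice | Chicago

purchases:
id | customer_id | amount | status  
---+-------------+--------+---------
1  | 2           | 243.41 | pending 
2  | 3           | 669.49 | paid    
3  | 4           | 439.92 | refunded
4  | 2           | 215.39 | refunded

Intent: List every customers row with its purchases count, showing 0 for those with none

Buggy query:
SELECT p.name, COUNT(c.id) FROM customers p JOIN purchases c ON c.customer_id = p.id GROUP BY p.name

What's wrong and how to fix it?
Bug: INNER JOIN drops customers rows that have no matching purchases rows

Fix: Use LEFT JOIN so parents without children still appear (COUNT(c.id) gives 0)

Corrected query:
SELECT p.name, COUNT(c.id) FROM customers p LEFT JOIN purchases c ON c.customer_id = p.id GROUP BY p.name

Result:
name  | COUNT(c.id)
------+------------
Alice | 1          
Carol | 1          
Dave  | 0          
Frank | 2          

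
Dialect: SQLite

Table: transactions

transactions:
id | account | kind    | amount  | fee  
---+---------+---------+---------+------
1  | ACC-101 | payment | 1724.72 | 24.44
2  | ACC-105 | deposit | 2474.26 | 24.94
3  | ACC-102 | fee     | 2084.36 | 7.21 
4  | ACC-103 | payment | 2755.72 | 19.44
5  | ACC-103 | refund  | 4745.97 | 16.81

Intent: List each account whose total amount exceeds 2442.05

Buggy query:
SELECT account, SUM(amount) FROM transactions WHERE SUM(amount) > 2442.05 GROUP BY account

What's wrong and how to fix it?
Bug: SUM(amount) is an aggregate, but WHERE filters rows before aggregation

Fix: Move the aggregate condition to a HAVING clause

Corrected query:
SELECT account, SUM(amount) FROM transactions GROUP BY account HAVING SUM(amount) > 2442.05

Result:
account | SUM(amount)
--------+------------
ACC-103 | 7501.69    
ACC-105 | 2474.26    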